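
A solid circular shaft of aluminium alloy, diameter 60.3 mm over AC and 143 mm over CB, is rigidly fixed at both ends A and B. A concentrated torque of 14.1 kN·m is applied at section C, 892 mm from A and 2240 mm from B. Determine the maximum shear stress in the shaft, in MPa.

Compatibility: T_A·a/J_AC = T_B·b/J_CB with T_A + T_B = T₀.
J_AC = 1.30×10^-6 m⁴, J_CB = 4.11×10^-5 m⁴, so T_A = T₀·(J_AC/a)/((J_AC/a)+(J_CB/b)) = 1037 N·m, T_B = 13060 N·m.
τ in each portion: τ_AC = 2.41×10^7 Pa, τ_CB = 2.28×10^7 Pa; maximum is in AC.
τ_max = T_AC·r/J = 1037·0.0301/1.30×10^-6 = 2.409×10^7 Pa.

24.1 MPa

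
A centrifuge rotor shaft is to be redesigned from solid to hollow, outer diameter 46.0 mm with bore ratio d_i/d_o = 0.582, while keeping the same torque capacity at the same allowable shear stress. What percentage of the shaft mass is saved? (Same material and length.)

Equal τ_max and T ⇒ the solid shaft needs d_s³ = d_o³(1−k⁴), so d_s = 46.0·(1−0.582⁴)^(1/3) = 44.17 mm.
Area ratio A_h/A_s = d_o²(1−k²)/d_s² = (1−k²)/(1−k⁴)^(2/3) = 0.7172.
Mass saving = 1 − 0.7172 = 28.3 %.

28.3 %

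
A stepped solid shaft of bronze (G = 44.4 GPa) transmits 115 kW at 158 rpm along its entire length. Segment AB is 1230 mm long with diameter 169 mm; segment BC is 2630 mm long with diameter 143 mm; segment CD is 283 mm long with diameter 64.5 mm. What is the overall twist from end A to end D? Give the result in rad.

0.0385 rad

ω = 2π·158/60 = 16.55 rad/s, so T = P/ω = 115×10³ / 16.55 = 6950 N·m.
J_AB = π(0.169)⁴/32 = 8.01×10^-5 m⁴; J_BC = π(0.143)⁴/32 = 4.11×10^-5 m⁴; J_CD = π(0.0645)⁴/32 = 1.70×10^-6 m⁴.
θ = (T/G)·Σ L_i/J_i = (6950/44.4×10⁹)·(1.23/8.01×10^-5 + 2.63/4.11×10^-5 + 0.283/1.70×10^-6) = 0.03851 rad.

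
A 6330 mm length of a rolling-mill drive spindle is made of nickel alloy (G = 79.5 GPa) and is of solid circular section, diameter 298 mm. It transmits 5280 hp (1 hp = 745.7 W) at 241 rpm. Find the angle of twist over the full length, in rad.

ω = 2π·241/60 = 25.24 rad/s, so T = P/ω = 5280×745.7 / 25.24 = 156000 N·m.
J = πd⁴/32 = π(0.298)⁴/32 = 7.742×10^-4 m⁴.
θ = T·L/(G·J) = 156000 × 6.33 / (79.5×10⁹ × 7.742×10^-4) = 0.01604 rad.

0.0160 rad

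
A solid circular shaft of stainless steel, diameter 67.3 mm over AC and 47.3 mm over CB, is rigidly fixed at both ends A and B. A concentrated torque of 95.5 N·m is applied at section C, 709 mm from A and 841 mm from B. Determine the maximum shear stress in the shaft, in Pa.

Compatibility: T_A·a/J_AC = T_B·b/J_CB with T_A + T_B = T₀.
J_AC = 2.01×10^-6 m⁴, J_CB = 4.91×10^-7 m⁴, so T_A = T₀·(J_AC/a)/((J_AC/a)+(J_CB/b)) = 79.21 N·m, T_B = 16.29 N·m.
τ in each portion: τ_AC = 1.32×10^6 Pa, τ_CB = 7.84×10^5 Pa; maximum is in AC.
τ_max = T_AC·r/J = 79.21·0.0336/2.01×10^-6 = 1.323×10^6 Pa.

1.32e6 Pa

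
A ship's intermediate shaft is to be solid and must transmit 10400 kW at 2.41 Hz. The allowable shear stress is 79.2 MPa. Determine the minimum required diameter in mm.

ω = 2π·2.41 = 15.14 rad/s, so T = P/ω = 10400×10³ / 15.14 = 686800 N·m.
For a solid shaft τ_max = 16T/(πd³), so d = (16T/(π τ_allow))^(1/3) = (16·686800/(π·7.92×10^7))^(1/3) = 0.3535 m.

353 mm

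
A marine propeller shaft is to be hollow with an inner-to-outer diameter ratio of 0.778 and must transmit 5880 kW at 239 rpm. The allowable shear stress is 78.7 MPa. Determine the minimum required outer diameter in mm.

288 mm

ω = 2π·239/60 = 25.03 rad/s, so T = P/ω = 5880×10³ / 25.03 = 234900 N·m.
For a hollow shaft with d_i/d_o = 0.778: τ_max = 16T/(π d_o³ (1−k⁴)), so d_o = [16T/(π τ_allow (1−k⁴))]^(1/3) = [16·234900/(π·7.87×10^7·0.6336)]^(1/3) = 0.2884 m.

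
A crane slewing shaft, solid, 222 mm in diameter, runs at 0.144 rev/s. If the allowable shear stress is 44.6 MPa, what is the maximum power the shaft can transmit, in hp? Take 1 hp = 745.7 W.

116 hp

J = πd⁴/32 = π(0.222)⁴/32 = 2.385×10^-4 m⁴.
T_max = τ_allow·J/r = 4.46×10^7 × 2.385×10^-4 / 0.111 = 95810 N·m.
ω = 2π·0.144 = 0.9048 rad/s, so P_max = T_max·ω = 8.669×10^4 W.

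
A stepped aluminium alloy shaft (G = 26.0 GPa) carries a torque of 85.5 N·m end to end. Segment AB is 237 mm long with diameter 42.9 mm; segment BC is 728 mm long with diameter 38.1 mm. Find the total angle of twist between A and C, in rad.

0.0139 rad

J_AB = π(0.0429)⁴/32 = 3.33×10^-7 m⁴; J_BC = π(0.0381)⁴/32 = 2.07×10^-7 m⁴.
θ = (T/G)·Σ L_i/J_i = (85.50/26.0×10⁹)·(0.237/3.33×10^-7 + 0.728/2.07×10^-7) = 0.01392 rad.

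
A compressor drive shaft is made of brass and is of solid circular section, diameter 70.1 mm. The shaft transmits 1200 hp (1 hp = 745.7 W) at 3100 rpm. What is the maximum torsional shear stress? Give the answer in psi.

ω = 2π·3100/60 = 324.6 rad/s, so T = P/ω = 1200×745.7 / 324.6 = 2756 N·m.
J = πd⁴/32 = π(0.0701)⁴/32 = 2.371×10^-6 m⁴.
τ_max = T·r/J = 2756 × 0.0350 / 2.371×10^-6 = 4.075×10^7 Pa.

5910 psi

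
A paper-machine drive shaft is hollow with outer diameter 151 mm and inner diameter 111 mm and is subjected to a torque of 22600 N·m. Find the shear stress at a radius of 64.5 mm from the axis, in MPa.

40.3 MPa

J = π(d_o⁴ − d_i⁴)/32 = π(0.151⁴ − 0.111⁴)/32 = 3.614×10^-5 m⁴.
Shear stress varies linearly with radius: τ = T·r/J = 22600 × 0.0645 / 3.614×10^-5 = 4.034×10^7 Pa.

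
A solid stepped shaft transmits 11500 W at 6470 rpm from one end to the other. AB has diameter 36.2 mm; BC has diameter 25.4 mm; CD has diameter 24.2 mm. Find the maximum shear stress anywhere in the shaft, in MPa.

ω = 2π·6470/60 = 677.5 rad/s, so T = P/ω = 11500 / 677.5 = 16.97 N·m.
Under the same torque, τ_max = 16T/(πd³) is largest where d is smallest — segment CD (d = 24.2 mm).
τ_max = 16·16.97/(π·(0.0242)³) = 6.099×10^6 Pa.

6.10 MPa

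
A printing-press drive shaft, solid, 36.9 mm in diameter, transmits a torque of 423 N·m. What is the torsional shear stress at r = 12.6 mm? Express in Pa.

J = πd⁴/32 = π(0.0369)⁴/32 = 1.820×10^-7 m⁴.
Shear stress varies linearly with radius: τ = T·r/J = 423.0 × 0.0126 / 1.820×10^-7 = 2.928×10^7 Pa.

2.93e7 Pa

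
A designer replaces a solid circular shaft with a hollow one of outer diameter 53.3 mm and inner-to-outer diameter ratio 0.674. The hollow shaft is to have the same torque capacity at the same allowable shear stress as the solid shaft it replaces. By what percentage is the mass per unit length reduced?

36.3 %

Equal τ_max and T ⇒ the solid shaft needs d_s³ = d_o³(1−k⁴), so d_s = 53.3·(1−0.674⁴)^(1/3) = 49.35 mm.
Area ratio A_h/A_s = d_o²(1−k²)/d_s² = (1−k²)/(1−k⁴)^(2/3) = 0.6366.
Mass saving = 1 − 0.6366 = 36.3 %.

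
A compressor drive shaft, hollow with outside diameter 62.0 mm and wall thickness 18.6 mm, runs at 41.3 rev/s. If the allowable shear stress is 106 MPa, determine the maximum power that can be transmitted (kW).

1250 kW

J = π(d_o⁴ − d_i⁴)/32 = π(0.0620⁴ − 0.0248⁴)/32 = 1.414×10^-6 m⁴.
T_max = τ_allow·J/r = 1.06×10^8 × 1.414×10^-6 / 0.0310 = 4833 N·m.
ω = 2π·41.3 = 259.5 rad/s, so P_max = T_max·ω = 1.254×10^6 W.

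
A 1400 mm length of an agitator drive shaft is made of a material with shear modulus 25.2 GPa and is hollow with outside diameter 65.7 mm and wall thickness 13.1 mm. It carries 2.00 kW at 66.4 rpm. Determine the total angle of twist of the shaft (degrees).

ω = 2π·66.4/60 = 6.953 rad/s, so T = P/ω = 2.00×10³ / 6.953 = 287.6 N·m.
J = π(d_o⁴ − d_i⁴)/32 = π(0.0657⁴ − 0.0395⁴)/32 = 1.590×10^-6 m⁴.
θ = T·L/(G·J) = 287.6 × 1.40 / (25.2×10⁹ × 1.590×10^-6) = 0.01005 rad.

0.576°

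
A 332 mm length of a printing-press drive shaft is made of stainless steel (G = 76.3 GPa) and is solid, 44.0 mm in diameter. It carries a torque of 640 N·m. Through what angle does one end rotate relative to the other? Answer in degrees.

J = πd⁴/32 = π(0.0440)⁴/32 = 3.680×10^-7 m⁴.
θ = T·L/(G·J) = 640.0 × 0.332 / (76.3×10⁹ × 3.680×10^-7) = 7.568×10^-3 rad.

0.434°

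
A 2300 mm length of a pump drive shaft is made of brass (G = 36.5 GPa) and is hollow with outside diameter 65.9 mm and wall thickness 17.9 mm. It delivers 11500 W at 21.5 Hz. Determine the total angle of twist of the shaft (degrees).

ω = 2π·21.5 = 135.1 rad/s, so T = P/ω = 11500 / 135.1 = 85.13 N·m.
J = π(d_o⁴ − d_i⁴)/32 = π(0.0659⁴ − 0.0301⁴)/32 = 1.771×10^-6 m⁴.
θ = T·L/(G·J) = 85.13 × 2.30 / (36.5×10⁹ × 1.771×10^-6) = 3.029×10^-3 rad.

0.174°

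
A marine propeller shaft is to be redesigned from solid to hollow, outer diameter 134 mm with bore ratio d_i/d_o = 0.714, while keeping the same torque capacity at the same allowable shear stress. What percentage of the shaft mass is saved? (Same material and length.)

Equal τ_max and T ⇒ the solid shaft needs d_s³ = d_o³(1−k⁴), so d_s = 134·(1−0.714⁴)^(1/3) = 121.2 mm.
Area ratio A_h/A_s = d_o²(1−k²)/d_s² = (1−k²)/(1−k⁴)^(2/3) = 0.5991.
Mass saving = 1 − 0.5991 = 40.1 %.

40.1 %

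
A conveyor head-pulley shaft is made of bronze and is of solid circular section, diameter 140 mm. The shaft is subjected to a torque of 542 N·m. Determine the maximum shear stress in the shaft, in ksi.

0.146 ksi

J = πd⁴/32 = π(0.140)⁴/32 = 3.771×10^-5 m⁴.
τ_max = T·r/J = 542.0 × 0.0700 / 3.771×10^-5 = 1.006×10^6 Pa.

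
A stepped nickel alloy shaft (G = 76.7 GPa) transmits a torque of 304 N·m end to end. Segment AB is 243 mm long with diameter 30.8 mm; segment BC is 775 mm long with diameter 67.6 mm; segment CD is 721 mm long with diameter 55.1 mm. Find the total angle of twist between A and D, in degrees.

0.891°

J_AB = π(0.0308)⁴/32 = 8.83×10^-8 m⁴; J_BC = π(0.0676)⁴/32 = 2.05×10^-6 m⁴; J_CD = π(0.0551)⁴/32 = 9.05×10^-7 m⁴.
θ = (T/G)·Σ L_i/J_i = (304.0/76.7×10⁹)·(0.243/8.83×10^-8 + 0.775/2.05×10^-6 + 0.721/9.05×10^-7) = 0.01556 rad.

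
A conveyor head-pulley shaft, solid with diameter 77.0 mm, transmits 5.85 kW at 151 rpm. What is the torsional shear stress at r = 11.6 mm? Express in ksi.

0.180 ksi

ω = 2π·151/60 = 15.81 rad/s, so T = P/ω = 5.85×10³ / 15.81 = 370.0 N·m.
J = πd⁴/32 = π(0.0770)⁴/32 = 3.451×10^-6 m⁴.
Shear stress varies linearly with radius: τ = T·r/J = 370.0 × 0.0116 / 3.451×10^-6 = 1.243×10^6 Pa.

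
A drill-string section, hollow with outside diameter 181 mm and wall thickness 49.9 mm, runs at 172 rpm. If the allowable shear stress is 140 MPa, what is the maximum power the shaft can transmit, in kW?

2820 kW

J = π(d_o⁴ − d_i⁴)/32 = π(0.181⁴ − 0.0812⁴)/32 = 1.011×10^-4 m⁴.
T_max = τ_allow·J/r = 1.40×10^8 × 1.011×10^-4 / 0.0905 = 156400 N·m.
ω = 2π·172/60 = 18.01 rad/s, so P_max = T_max·ω = 2.817×10^6 W.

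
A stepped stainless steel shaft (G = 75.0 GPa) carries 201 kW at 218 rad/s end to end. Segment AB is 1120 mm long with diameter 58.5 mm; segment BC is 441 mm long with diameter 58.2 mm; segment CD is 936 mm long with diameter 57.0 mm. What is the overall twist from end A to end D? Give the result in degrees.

1.60°

ω = 218 rad/s, so T = P/ω = 201×10³ / 218.0 = 922.0 N·m.
J_AB = π(0.0585)⁴/32 = 1.15×10^-6 m⁴; J_BC = π(0.0582)⁴/32 = 1.13×10^-6 m⁴; J_CD = π(0.0570)⁴/32 = 1.04×10^-6 m⁴.
θ = (T/G)·Σ L_i/J_i = (922.0/75.0×10⁹)·(1.12/1.15×10^-6 + 0.441/1.13×10^-6 + 0.936/1.04×10^-6) = 0.02789 rad.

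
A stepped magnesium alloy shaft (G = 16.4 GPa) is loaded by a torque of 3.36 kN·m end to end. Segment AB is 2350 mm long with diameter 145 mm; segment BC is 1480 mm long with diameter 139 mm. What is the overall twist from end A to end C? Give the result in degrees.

1.11°

J_AB = π(0.145)⁴/32 = 4.34×10^-5 m⁴; J_BC = π(0.139)⁴/32 = 3.66×10^-5 m⁴.
θ = (T/G)·Σ L_i/J_i = (3360/16.4×10⁹)·(2.35/4.34×10^-5 + 1.48/3.66×10^-5) = 0.01937 rad.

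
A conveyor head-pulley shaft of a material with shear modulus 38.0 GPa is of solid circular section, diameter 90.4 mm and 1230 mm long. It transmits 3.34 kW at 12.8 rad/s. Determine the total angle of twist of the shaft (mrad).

1.29 mrad

ω = 12.8 rad/s, so T = P/ω = 3.34×10³ / 12.80 = 260.9 N·m.
J = πd⁴/32 = π(0.0904)⁴/32 = 6.557×10^-6 m⁴.
θ = T·L/(G·J) = 260.9 × 1.23 / (38.0×10⁹ × 6.557×10^-6) = 1.288×10^-3 rad.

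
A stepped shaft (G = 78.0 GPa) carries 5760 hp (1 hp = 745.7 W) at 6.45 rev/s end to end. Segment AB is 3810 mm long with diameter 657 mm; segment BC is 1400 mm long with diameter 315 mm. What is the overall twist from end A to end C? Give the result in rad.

0.00225 rad

ω = 2π·6.45 = 40.53 rad/s, so T = P/ω = 5760×745.7 / 40.53 = 106000 N·m.
J_AB = π(0.657)⁴/32 = 0.0183 m⁴; J_BC = π(0.315)⁴/32 = 9.67×10^-4 m⁴.
θ = (T/G)·Σ L_i/J_i = (106000/78.0×10⁹)·(3.81/0.0183 + 1.40/9.67×10^-4) = 2.251×10^-3 rad.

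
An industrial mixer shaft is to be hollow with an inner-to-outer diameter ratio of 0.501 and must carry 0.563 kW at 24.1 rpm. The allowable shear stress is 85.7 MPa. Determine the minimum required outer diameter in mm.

24.2 mm

ω = 2π·24.1/60 = 2.524 rad/s, so T = P/ω = 0.563×10³ / 2.524 = 223.1 N·m.
For a hollow shaft with d_i/d_o = 0.501: τ_max = 16T/(π d_o³ (1−k⁴)), so d_o = [16T/(π τ_allow (1−k⁴))]^(1/3) = [16·223.1/(π·8.57×10^7·0.9370)]^(1/3) = 0.02419 m.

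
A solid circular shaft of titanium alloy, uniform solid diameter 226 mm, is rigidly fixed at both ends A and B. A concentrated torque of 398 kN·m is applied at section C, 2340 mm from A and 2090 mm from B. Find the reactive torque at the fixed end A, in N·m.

188000 N·m

With uniform GJ and both ends fixed, compatibility θ_AC = θ_CB gives T_A·a = T_B·b, together with T_A + T_B = T₀.
T_A = T₀·b/(a+b) = 398000·2090/4430 = 187800 N·m; T_B = 210200 N·m.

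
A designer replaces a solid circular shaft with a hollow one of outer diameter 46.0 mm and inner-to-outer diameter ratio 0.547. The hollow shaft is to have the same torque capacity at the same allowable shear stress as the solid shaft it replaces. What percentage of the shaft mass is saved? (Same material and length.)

Equal τ_max and T ⇒ the solid shaft needs d_s³ = d_o³(1−k⁴), so d_s = 46.0·(1−0.547⁴)^(1/3) = 44.58 mm.
Area ratio A_h/A_s = d_o²(1−k²)/d_s² = (1−k²)/(1−k⁴)^(2/3) = 0.7460.
Mass saving = 1 − 0.7460 = 25.4 %.

25.4 %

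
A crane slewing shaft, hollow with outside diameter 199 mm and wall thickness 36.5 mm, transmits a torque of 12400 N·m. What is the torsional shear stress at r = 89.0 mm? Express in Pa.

8.54e6 Pa

J = π(d_o⁴ − d_i⁴)/32 = π(0.199⁴ − 0.126⁴)/32 = 1.292×10^-4 m⁴.
Shear stress varies linearly with radius: τ = T·r/J = 12400 × 0.0890 / 1.292×10^-4 = 8.541×10^6 Pa.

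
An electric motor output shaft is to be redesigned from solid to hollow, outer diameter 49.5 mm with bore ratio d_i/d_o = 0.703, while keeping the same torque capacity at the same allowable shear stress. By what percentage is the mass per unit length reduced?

Equal τ_max and T ⇒ the solid shaft needs d_s³ = d_o³(1−k⁴), so d_s = 49.5·(1−0.703⁴)^(1/3) = 45.09 mm.
Area ratio A_h/A_s = d_o²(1−k²)/d_s² = (1−k²)/(1−k⁴)^(2/3) = 0.6096.
Mass saving = 1 − 0.6096 = 39.0 %.

39.0 %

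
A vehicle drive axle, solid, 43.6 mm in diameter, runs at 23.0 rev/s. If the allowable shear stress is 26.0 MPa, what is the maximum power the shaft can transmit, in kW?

61.1 kW

J = πd⁴/32 = π(0.0436)⁴/32 = 3.548×10^-7 m⁴.
T_max = τ_allow·J/r = 2.60×10^7 × 3.548×10^-7 / 0.0218 = 423.1 N·m.
ω = 2π·23.0 = 144.5 rad/s, so P_max = T_max·ω = 6.115×10^4 W.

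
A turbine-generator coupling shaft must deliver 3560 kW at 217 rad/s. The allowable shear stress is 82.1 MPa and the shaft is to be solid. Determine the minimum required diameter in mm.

ω = 217 rad/s, so T = P/ω = 3560×10³ / 217.0 = 16410 N·m.
For a solid shaft τ_max = 16T/(πd³), so d = (16T/(π τ_allow))^(1/3) = (16·16410/(π·8.21×10^7))^(1/3) = 0.1006 m.

101 mm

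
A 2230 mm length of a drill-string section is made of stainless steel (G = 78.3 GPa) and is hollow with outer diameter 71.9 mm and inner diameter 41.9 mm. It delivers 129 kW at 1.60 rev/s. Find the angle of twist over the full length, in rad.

ω = 2π·1.60 = 10.05 rad/s, so T = P/ω = 129×10³ / 10.05 = 12830 N·m.
J = π(d_o⁴ − d_i⁴)/32 = π(0.0719⁴ − 0.0419⁴)/32 = 2.321×10^-6 m⁴.
θ = T·L/(G·J) = 12830 × 2.23 / (78.3×10⁹ × 2.321×10^-6) = 0.1574 rad.

0.157 rad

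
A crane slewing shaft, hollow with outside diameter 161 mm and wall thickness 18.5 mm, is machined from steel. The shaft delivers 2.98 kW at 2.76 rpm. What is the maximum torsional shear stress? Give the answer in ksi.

2.82 ksi

ω = 2π·2.76/60 = 0.2890 rad/s, so T = P/ω = 2.98×10³ / 0.2890 = 10310 N·m.
J = π(d_o⁴ − d_i⁴)/32 = π(0.161⁴ − 0.124⁴)/32 = 4.275×10^-5 m⁴.
τ_max = T·r/J = 10310 × 0.0805 / 4.275×10^-5 = 1.941×10^7 Pa.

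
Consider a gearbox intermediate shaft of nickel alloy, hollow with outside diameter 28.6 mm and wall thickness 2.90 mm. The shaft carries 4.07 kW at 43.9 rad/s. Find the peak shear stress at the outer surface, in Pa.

3.39e7 Pa

ω = 43.9 rad/s, so T = P/ω = 4.07×10³ / 43.90 = 92.71 N·m.
J = π(d_o⁴ − d_i⁴)/32 = π(0.0286⁴ − 0.0228⁴)/32 = 3.915×10^-8 m⁴.
τ_max = T·r/J = 92.71 × 0.0143 / 3.915×10^-8 = 3.386×10^7 Pa.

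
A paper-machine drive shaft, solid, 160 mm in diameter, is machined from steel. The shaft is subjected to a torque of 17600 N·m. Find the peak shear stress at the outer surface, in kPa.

J = πd⁴/32 = π(0.160)⁴/32 = 6.434×10^-5 m⁴.
τ_max = T·r/J = 17600 × 0.0800 / 6.434×10^-5 = 2.188×10^7 Pa.

21900 kPa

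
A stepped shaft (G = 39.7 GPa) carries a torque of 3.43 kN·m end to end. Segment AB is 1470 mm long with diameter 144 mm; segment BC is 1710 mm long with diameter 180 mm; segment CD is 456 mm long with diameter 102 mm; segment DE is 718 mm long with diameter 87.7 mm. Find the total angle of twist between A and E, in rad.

J_AB = π(0.144)⁴/32 = 4.22×10^-5 m⁴; J_BC = π(0.180)⁴/32 = 1.03×10^-4 m⁴; J_CD = π(0.102)⁴/32 = 1.06×10^-5 m⁴; J_DE = π(0.0877)⁴/32 = 5.81×10^-6 m⁴.
θ = (T/G)·Σ L_i/J_i = (3430/39.7×10⁹)·(1.47/4.22×10^-5 + 1.71/1.03×10^-4 + 0.456/1.06×10^-5 + 0.718/5.81×10^-6) = 0.01883 rad.

0.0188 rad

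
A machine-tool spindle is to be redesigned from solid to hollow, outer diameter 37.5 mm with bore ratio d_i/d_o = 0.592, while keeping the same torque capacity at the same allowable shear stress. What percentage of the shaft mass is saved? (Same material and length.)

Equal τ_max and T ⇒ the solid shaft needs d_s³ = d_o³(1−k⁴), so d_s = 37.5·(1−0.592⁴)^(1/3) = 35.90 mm.
Area ratio A_h/A_s = d_o²(1−k²)/d_s² = (1−k²)/(1−k⁴)^(2/3) = 0.7088.
Mass saving = 1 − 0.7088 = 29.1 %.

29.1 %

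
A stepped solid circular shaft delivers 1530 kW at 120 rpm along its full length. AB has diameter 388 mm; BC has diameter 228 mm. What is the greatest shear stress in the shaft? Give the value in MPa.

ω = 2π·120/60 = 12.57 rad/s, so T = P/ω = 1530×10³ / 12.57 = 121800 N·m.
Under the same torque, τ_max = 16T/(πd³) is largest where d is smallest — segment BC (d = 228 mm).
τ_max = 16·121800/(π·(0.228)³) = 5.232×10^7 Pa.

52.3 MPa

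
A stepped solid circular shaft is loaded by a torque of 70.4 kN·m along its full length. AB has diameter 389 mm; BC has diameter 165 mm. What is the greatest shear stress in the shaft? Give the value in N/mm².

Under the same torque, τ_max = 16T/(πd³) is largest where d is smallest — segment BC (d = 165 mm).
τ_max = 16·70400/(π·(0.165)³) = 7.982×10^7 Pa.

79.8 N/mm²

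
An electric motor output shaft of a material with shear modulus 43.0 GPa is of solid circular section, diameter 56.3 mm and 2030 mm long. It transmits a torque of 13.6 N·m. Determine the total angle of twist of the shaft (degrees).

J = πd⁴/32 = π(0.0563)⁴/32 = 9.864×10^-7 m⁴.
θ = T·L/(G·J) = 13.60 × 2.03 / (43.0×10⁹ × 9.864×10^-7) = 6.509×10^-4 rad.

0.0373°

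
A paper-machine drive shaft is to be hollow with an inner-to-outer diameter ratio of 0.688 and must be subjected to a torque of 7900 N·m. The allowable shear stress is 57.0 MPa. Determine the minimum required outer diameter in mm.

96.9 mm

For a hollow shaft with d_i/d_o = 0.688: τ_max = 16T/(π d_o³ (1−k⁴)), so d_o = [16T/(π τ_allow (1−k⁴))]^(1/3) = [16·7900/(π·5.70×10^7·0.7759)]^(1/3) = 0.09689 m.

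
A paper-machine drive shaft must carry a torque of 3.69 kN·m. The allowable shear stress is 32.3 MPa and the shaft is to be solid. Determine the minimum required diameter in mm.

83.5 mm

For a solid shaft τ_max = 16T/(πd³), so d = (16T/(π τ_allow))^(1/3) = (16·3690/(π·3.23×10^7))^(1/3) = 0.08348 m.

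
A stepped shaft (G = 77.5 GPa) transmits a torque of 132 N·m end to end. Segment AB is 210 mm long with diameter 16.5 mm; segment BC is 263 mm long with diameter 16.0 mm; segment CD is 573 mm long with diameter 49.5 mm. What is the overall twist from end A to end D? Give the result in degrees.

6.90°

J_AB = π(0.0165)⁴/32 = 7.28×10^-9 m⁴; J_BC = π(0.0160)⁴/32 = 6.43×10^-9 m⁴; J_CD = π(0.0495)⁴/32 = 5.89×10^-7 m⁴.
θ = (T/G)·Σ L_i/J_i = (132.0/77.5×10⁹)·(0.210/7.28×10^-9 + 0.263/6.43×10^-9 + 0.573/5.89×10^-7) = 0.1204 rad.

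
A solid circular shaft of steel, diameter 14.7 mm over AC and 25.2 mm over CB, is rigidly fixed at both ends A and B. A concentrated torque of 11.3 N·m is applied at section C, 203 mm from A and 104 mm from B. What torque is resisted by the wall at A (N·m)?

Compatibility: T_A·a/J_AC = T_B·b/J_CB with T_A + T_B = T₀.
J_AC = 4.58×10^-9 m⁴, J_CB = 3.96×10^-8 m⁴, so T_A = T₀·(J_AC/a)/((J_AC/a)+(J_CB/b)) = 0.6328 N·m, T_B = 10.67 N·m.

0.633 N·m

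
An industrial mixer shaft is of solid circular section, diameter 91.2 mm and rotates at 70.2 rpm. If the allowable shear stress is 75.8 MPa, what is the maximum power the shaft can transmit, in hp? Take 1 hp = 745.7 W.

111 hp

J = πd⁴/32 = π(0.0912)⁴/32 = 6.792×10^-6 m⁴.
T_max = τ_allow·J/r = 7.58×10^7 × 6.792×10^-6 / 0.0456 = 11290 N·m.
ω = 2π·70.2/60 = 7.351 rad/s, so P_max = T_max·ω = 8.299×10^4 W.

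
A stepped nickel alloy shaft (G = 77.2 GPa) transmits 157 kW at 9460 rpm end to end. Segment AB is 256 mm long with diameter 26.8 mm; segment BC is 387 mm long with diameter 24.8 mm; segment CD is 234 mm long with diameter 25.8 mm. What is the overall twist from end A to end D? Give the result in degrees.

2.45°

ω = 2π·9460/60 = 990.6 rad/s, so T = P/ω = 157×10³ / 990.6 = 158.5 N·m.
J_AB = π(0.0268)⁴/32 = 5.06×10^-8 m⁴; J_BC = π(0.0248)⁴/32 = 3.71×10^-8 m⁴; J_CD = π(0.0258)⁴/32 = 4.35×10^-8 m⁴.
θ = (T/G)·Σ L_i/J_i = (158.5/77.2×10⁹)·(0.256/5.06×10^-8 + 0.387/3.71×10^-8 + 0.234/4.35×10^-8) = 0.04281 rad.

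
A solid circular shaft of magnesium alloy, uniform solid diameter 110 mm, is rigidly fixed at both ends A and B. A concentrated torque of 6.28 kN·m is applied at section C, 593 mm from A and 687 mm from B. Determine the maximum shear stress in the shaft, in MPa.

With uniform GJ and both ends fixed, compatibility θ_AC = θ_CB gives T_A·a = T_B·b, together with T_A + T_B = T₀.
T_A = T₀·b/(a+b) = 6280·687/1280 = 3371 N·m; T_B = 2909 N·m.
τ in each portion: τ_AC = 1.29×10^7 Pa, τ_CB = 1.11×10^7 Pa; maximum is in AC.
τ_max = T_AC·r/J = 3371·0.0550/1.44×10^-5 = 1.290×10^7 Pa.

12.9 MPa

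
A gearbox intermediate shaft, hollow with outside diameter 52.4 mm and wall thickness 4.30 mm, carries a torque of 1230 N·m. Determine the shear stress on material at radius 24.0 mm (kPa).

77900 kPa

J = π(d_o⁴ − d_i⁴)/32 = π(0.0524⁴ − 0.0438⁴)/32 = 3.788×10^-7 m⁴.
Shear stress varies linearly with radius: τ = T·r/J = 1230 × 0.0240 / 3.788×10^-7 = 7.792×10^7 Pa.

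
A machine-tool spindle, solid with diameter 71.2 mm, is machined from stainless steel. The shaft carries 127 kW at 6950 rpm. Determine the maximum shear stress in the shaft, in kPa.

2460 kPa

ω = 2π·6950/60 = 727.8 rad/s, so T = P/ω = 127×10³ / 727.8 = 174.5 N·m.
J = πd⁴/32 = π(0.0712)⁴/32 = 2.523×10^-6 m⁴.
τ_max = T·r/J = 174.5 × 0.0356 / 2.523×10^-6 = 2.462×10^6 Pa.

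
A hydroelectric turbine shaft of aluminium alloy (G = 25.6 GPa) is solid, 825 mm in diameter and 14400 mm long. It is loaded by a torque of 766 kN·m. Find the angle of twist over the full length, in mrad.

9.47 mrad

J = πd⁴/32 = π(0.825)⁴/32 = 0.04548 m⁴.
θ = T·L/(G·J) = 766000 × 14.4 / (25.6×10⁹ × 0.04548) = 9.474×10^-3 rad.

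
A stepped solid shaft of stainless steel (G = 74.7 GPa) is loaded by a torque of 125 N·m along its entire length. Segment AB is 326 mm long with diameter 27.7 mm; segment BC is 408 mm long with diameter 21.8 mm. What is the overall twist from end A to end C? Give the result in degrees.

2.30°

J_AB = π(0.0277)⁴/32 = 5.78×10^-8 m⁴; J_BC = π(0.0218)⁴/32 = 2.22×10^-8 m⁴.
θ = (T/G)·Σ L_i/J_i = (125.0/74.7×10⁹)·(0.326/5.78×10^-8 + 0.408/2.22×10^-8) = 0.04023 rad.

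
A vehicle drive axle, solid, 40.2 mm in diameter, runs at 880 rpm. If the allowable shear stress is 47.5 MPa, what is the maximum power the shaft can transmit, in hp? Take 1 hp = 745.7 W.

J = πd⁴/32 = π(0.0402)⁴/32 = 2.564×10^-7 m⁴.
T_max = τ_allow·J/r = 4.75×10^7 × 2.564×10^-7 / 0.0201 = 605.9 N·m.
ω = 2π·880/60 = 92.15 rad/s, so P_max = T_max·ω = 5.584×10^4 W.

74.9 hp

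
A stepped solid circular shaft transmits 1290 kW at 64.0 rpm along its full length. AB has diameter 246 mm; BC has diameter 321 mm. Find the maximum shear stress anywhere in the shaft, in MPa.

65.8 MPa

ω = 2π·64.0/60 = 6.702 rad/s, so T = P/ω = 1290×10³ / 6.702 = 192500 N·m.
Under the same torque, τ_max = 16T/(πd³) is largest where d is smallest — segment AB (d = 246 mm).
τ_max = 16·192500/(π·(0.246)³) = 6.585×10^7 Pa.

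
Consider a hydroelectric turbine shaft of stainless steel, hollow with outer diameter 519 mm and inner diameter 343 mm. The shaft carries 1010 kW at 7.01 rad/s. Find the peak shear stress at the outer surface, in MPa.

6.49 MPa

ω = 7.01 rad/s, so T = P/ω = 1010×10³ / 7.010 = 144100 N·m.
J = π(d_o⁴ − d_i⁴)/32 = π(0.519⁴ − 0.343⁴)/32 = 5.764×10^-3 m⁴.
τ_max = T·r/J = 144100 × 0.260 / 5.764×10^-3 = 6.486×10^6 Pa.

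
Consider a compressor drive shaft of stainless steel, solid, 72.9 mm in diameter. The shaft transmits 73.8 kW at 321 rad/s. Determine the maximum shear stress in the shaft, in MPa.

ω = 321 rad/s, so T = P/ω = 73.8×10³ / 321.0 = 229.9 N·m.
J = πd⁴/32 = π(0.0729)⁴/32 = 2.773×10^-6 m⁴.
τ_max = T·r/J = 229.9 × 0.0365 / 2.773×10^-6 = 3.022×10^6 Pa.

3.02 MPa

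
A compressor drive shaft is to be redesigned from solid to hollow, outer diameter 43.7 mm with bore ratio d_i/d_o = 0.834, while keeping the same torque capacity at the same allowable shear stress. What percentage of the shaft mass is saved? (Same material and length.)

52.7 %

Equal τ_max and T ⇒ the solid shaft needs d_s³ = d_o³(1−k⁴), so d_s = 43.7·(1−0.834⁴)^(1/3) = 35.06 mm.
Area ratio A_h/A_s = d_o²(1−k²)/d_s² = (1−k²)/(1−k⁴)^(2/3) = 0.4731.
Mass saving = 1 − 0.4731 = 52.7 %.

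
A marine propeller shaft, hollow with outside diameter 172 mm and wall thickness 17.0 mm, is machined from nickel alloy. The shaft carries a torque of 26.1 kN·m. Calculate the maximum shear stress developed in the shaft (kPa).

J = π(d_o⁴ − d_i⁴)/32 = π(0.172⁴ − 0.138⁴)/32 = 5.032×10^-5 m⁴.
τ_max = T·r/J = 26100 × 0.0860 / 5.032×10^-5 = 4.461×10^7 Pa.

44600 kPa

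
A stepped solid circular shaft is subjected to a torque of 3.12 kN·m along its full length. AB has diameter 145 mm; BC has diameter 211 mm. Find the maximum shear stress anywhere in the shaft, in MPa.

Under the same torque, τ_max = 16T/(πd³) is largest where d is smallest — segment AB (d = 145 mm).
τ_max = 16·3120/(π·(0.145)³) = 5.212×10^6 Pa.

5.21 MPa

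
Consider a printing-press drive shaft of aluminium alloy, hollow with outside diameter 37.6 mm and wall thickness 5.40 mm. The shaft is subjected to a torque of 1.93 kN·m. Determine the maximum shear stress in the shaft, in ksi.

36.1 ksi

J = π(d_o⁴ − d_i⁴)/32 = π(0.0376⁴ − 0.0268⁴)/32 = 1.456×10^-7 m⁴.
τ_max = T·r/J = 1930 × 0.0188 / 1.456×10^-7 = 2.492×10^8 Pa.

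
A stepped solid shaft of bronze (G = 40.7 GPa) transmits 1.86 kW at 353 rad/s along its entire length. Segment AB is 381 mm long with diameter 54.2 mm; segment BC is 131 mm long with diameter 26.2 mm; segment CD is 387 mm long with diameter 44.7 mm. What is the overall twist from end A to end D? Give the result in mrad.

0.553 mrad

ω = 353 rad/s, so T = P/ω = 1.86×10³ / 353.0 = 5.269 N·m.
J_AB = π(0.0542)⁴/32 = 8.47×10^-7 m⁴; J_BC = π(0.0262)⁴/32 = 4.63×10^-8 m⁴; J_CD = π(0.0447)⁴/32 = 3.92×10^-7 m⁴.
θ = (T/G)·Σ L_i/J_i = (5.269/40.7×10⁹)·(0.381/8.47×10^-7 + 0.131/4.63×10^-8 + 0.387/3.92×10^-7) = 5.527×10^-4 rad.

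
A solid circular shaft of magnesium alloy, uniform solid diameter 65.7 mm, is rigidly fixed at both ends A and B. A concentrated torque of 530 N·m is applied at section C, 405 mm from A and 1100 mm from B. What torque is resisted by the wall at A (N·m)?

With uniform GJ and both ends fixed, compatibility θ_AC = θ_CB gives T_A·a = T_B·b, together with T_A + T_B = T₀.
T_A = T₀·b/(a+b) = 530.0·1100/1505 = 387.4 N·m; T_B = 142.6 N·m.

387 N·m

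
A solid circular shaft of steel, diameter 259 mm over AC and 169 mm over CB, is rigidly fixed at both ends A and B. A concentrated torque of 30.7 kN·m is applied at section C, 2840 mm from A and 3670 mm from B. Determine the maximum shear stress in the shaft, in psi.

1140 psi

Compatibility: T_A·a/J_AC = T_B·b/J_CB with T_A + T_B = T₀.
J_AC = 4.42×10^-4 m⁴, J_CB = 8.01×10^-5 m⁴, so T_A = T₀·(J_AC/a)/((J_AC/a)+(J_CB/b)) = 26920 N·m, T_B = 3777 N·m.
τ in each portion: τ_AC = 7.89×10^6 Pa, τ_CB = 3.99×10^6 Pa; maximum is in AC.
τ_max = T_AC·r/J = 26920·0.130/4.42×10^-4 = 7.892×10^6 Pa.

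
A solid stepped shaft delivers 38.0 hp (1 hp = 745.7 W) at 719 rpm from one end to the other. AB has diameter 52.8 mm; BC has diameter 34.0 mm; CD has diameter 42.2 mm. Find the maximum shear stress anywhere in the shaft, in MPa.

48.8 MPa

ω = 2π·719/60 = 75.29 rad/s, so T = P/ω = 38.0×745.7 / 75.29 = 376.3 N·m.
Under the same torque, τ_max = 16T/(πd³) is largest where d is smallest — segment BC (d = 34.0 mm).
τ_max = 16·376.3/(π·(0.0340)³) = 4.877×10^7 Pa.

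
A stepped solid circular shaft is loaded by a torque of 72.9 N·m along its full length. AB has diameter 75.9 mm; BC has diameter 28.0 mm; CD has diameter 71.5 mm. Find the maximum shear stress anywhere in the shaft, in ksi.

Under the same torque, τ_max = 16T/(πd³) is largest where d is smallest — segment BC (d = 28.0 mm).
τ_max = 16·72.90/(π·(0.0280)³) = 1.691×10^7 Pa.

2.45 ksi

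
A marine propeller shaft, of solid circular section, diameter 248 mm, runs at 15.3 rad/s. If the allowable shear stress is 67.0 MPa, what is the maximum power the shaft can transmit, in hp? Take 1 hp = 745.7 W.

4120 hp

J = πd⁴/32 = π(0.248)⁴/32 = 3.714×10^-4 m⁴.
T_max = τ_allow·J/r = 6.70×10^7 × 3.714×10^-4 / 0.124 = 200700 N·m.
ω = 15.3 rad/s, so P_max = T_max·ω = 3.070×10^6 W.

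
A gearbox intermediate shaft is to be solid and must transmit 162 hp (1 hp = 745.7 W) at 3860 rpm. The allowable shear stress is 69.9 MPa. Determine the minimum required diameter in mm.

ω = 2π·3860/60 = 404.2 rad/s, so T = P/ω = 162×745.7 / 404.2 = 298.9 N·m.
For a solid shaft τ_max = 16T/(πd³), so d = (16T/(π τ_allow))^(1/3) = (16·298.9/(π·6.99×10^7))^(1/3) = 0.02792 m.

27.9 mm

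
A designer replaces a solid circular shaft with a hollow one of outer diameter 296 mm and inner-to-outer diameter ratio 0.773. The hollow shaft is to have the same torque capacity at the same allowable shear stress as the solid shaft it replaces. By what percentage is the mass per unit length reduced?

Equal τ_max and T ⇒ the solid shaft needs d_s³ = d_o³(1−k⁴), so d_s = 296·(1−0.773⁴)^(1/3) = 255.5 mm.
Area ratio A_h/A_s = d_o²(1−k²)/d_s² = (1−k²)/(1−k⁴)^(2/3) = 0.5403.
Mass saving = 1 − 0.5403 = 46.0 %.

46.0 %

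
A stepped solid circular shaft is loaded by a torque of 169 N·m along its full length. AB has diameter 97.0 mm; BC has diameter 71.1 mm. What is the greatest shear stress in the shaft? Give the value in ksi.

0.347 ksi

Under the same torque, τ_max = 16T/(πd³) is largest where d is smallest — segment BC (d = 71.1 mm).
τ_max = 16·169.0/(π·(0.0711)³) = 2.395×10^6 Pa.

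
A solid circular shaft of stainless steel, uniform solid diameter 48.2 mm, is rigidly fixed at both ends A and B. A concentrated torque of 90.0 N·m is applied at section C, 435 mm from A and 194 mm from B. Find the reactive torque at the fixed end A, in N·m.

With uniform GJ and both ends fixed, compatibility θ_AC = θ_CB gives T_A·a = T_B·b, together with T_A + T_B = T₀.
T_A = T₀·b/(a+b) = 90.00·194/629.0 = 27.76 N·m; T_B = 62.24 N·m.

27.8 N·m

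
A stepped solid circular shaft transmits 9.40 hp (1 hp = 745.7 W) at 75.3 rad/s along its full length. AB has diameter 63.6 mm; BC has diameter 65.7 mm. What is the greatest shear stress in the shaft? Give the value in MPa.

1.84 MPa

ω = 75.3 rad/s, so T = P/ω = 9.40×745.7 / 75.30 = 93.09 N·m.
Under the same torque, τ_max = 16T/(πd³) is largest where d is smallest — segment AB (d = 63.6 mm).
τ_max = 16·93.09/(π·(0.0636)³) = 1.843×10^6 Pa.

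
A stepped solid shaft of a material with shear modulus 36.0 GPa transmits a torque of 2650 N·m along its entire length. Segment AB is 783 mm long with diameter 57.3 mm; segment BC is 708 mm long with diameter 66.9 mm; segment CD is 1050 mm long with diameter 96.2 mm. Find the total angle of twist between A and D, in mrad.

90.2 mrad

J_AB = π(0.0573)⁴/32 = 1.06×10^-6 m⁴; J_BC = π(0.0669)⁴/32 = 1.97×10^-6 m⁴; J_CD = π(0.0962)⁴/32 = 8.41×10^-6 m⁴.
θ = (T/G)·Σ L_i/J_i = (2650/36.0×10⁹)·(0.783/1.06×10^-6 + 0.708/1.97×10^-6 + 1.05/8.41×10^-6) = 0.09016 rad.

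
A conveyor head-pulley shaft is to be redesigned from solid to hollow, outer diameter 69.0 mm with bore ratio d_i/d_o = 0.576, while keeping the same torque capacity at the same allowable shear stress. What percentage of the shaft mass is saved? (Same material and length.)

27.8 %

Equal τ_max and T ⇒ the solid shaft needs d_s³ = d_o³(1−k⁴), so d_s = 69.0·(1−0.576⁴)^(1/3) = 66.37 mm.
Area ratio A_h/A_s = d_o²(1−k²)/d_s² = (1−k²)/(1−k⁴)^(2/3) = 0.7222.
Mass saving = 1 − 0.7222 = 27.8 %.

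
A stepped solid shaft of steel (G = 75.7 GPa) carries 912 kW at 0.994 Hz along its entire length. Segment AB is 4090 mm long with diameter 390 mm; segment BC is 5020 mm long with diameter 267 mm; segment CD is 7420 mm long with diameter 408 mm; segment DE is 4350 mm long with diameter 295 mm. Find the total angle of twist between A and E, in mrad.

39.4 mrad

ω = 2π·0.994 = 6.245 rad/s, so T = P/ω = 912×10³ / 6.245 = 146000 N·m.
J_AB = π(0.390)⁴/32 = 2.27×10^-3 m⁴; J_BC = π(0.267)⁴/32 = 4.99×10^-4 m⁴; J_CD = π(0.408)⁴/32 = 2.72×10^-3 m⁴; J_DE = π(0.295)⁴/32 = 7.44×10^-4 m⁴.
θ = (T/G)·Σ L_i/J_i = (146000/75.7×10⁹)·(4.09/2.27×10^-3 + 5.02/4.99×10^-4 + 7.42/2.72×10^-3 + 4.35/7.44×10^-4) = 0.03943 rad.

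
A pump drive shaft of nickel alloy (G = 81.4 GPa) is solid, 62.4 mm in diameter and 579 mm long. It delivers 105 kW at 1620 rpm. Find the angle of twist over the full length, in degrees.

ω = 2π·1620/60 = 169.6 rad/s, so T = P/ω = 105×10³ / 169.6 = 618.9 N·m.
J = πd⁴/32 = π(0.0624)⁴/32 = 1.488×10^-6 m⁴.
θ = T·L/(G·J) = 618.9 × 0.579 / (81.4×10⁹ × 1.488×10^-6) = 2.958×10^-3 rad.

0.169°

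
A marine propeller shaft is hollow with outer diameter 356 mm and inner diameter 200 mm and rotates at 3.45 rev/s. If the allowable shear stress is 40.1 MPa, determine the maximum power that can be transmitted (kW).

J = π(d_o⁴ − d_i⁴)/32 = π(0.356⁴ − 0.200⁴)/32 = 1.420×10^-3 m⁴.
T_max = τ_allow·J/r = 4.01×10^7 × 1.420×10^-3 / 0.178 = 319900 N·m.
ω = 2π·3.45 = 21.68 rad/s, so P_max = T_max·ω = 6.933×10^6 W.

6930 kW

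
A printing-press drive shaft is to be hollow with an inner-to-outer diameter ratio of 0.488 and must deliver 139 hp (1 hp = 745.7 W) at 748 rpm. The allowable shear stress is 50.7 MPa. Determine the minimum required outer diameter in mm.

ω = 2π·748/60 = 78.33 rad/s, so T = P/ω = 139×745.7 / 78.33 = 1323 N·m.
For a hollow shaft with d_i/d_o = 0.488: τ_max = 16T/(π d_o³ (1−k⁴)), so d_o = [16T/(π τ_allow (1−k⁴))]^(1/3) = [16·1323/(π·5.07×10^7·0.9433)]^(1/3) = 0.05204 m.

52.0 mm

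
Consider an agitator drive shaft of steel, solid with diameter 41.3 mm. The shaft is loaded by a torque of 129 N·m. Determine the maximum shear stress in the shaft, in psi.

J = πd⁴/32 = π(0.0413)⁴/32 = 2.856×10^-7 m⁴.
τ_max = T·r/J = 129.0 × 0.0206 / 2.856×10^-7 = 9.326×10^6 Pa.

1350 psi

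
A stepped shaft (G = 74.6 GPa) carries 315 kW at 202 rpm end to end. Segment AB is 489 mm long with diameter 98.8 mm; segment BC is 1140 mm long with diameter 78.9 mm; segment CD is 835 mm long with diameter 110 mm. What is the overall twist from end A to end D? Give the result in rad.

0.0818 rad

ω = 2π·202/60 = 21.15 rad/s, so T = P/ω = 315×10³ / 21.15 = 14890 N·m.
J_AB = π(0.0988)⁴/32 = 9.35×10^-6 m⁴; J_BC = π(0.0789)⁴/32 = 3.80×10^-6 m⁴; J_CD = π(0.110)⁴/32 = 1.44×10^-5 m⁴.
θ = (T/G)·Σ L_i/J_i = (14890/74.6×10⁹)·(0.489/9.35×10^-6 + 1.14/3.80×10^-6 + 0.835/1.44×10^-5) = 0.08184 rad.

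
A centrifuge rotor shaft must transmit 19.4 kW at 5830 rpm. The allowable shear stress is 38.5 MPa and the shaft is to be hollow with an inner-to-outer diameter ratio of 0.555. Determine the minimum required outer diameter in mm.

ω = 2π·5830/60 = 610.5 rad/s, so T = P/ω = 19.4×10³ / 610.5 = 31.78 N·m.
For a hollow shaft with d_i/d_o = 0.555: τ_max = 16T/(π d_o³ (1−k⁴)), so d_o = [16T/(π τ_allow (1−k⁴))]^(1/3) = [16·31.78/(π·3.85×10^7·0.9051)]^(1/3) = 0.01668 m.

16.7 mm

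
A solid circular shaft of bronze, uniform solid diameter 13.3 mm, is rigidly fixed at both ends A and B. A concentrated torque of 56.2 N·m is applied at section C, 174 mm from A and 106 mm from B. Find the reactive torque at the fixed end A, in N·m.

With uniform GJ and both ends fixed, compatibility θ_AC = θ_CB gives T_A·a = T_B·b, together with T_A + T_B = T₀.
T_A = T₀·b/(a+b) = 56.20·106/280.0 = 21.28 N·m; T_B = 34.92 N·m.

21.3 N·m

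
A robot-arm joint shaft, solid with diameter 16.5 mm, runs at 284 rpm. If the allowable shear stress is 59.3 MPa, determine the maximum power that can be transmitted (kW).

1.56 kW

J = πd⁴/32 = π(0.0165)⁴/32 = 7.277×10^-9 m⁴.
T_max = τ_allow·J/r = 5.93×10^7 × 7.277×10^-9 / 0.00825 = 52.30 N·m.
ω = 2π·284/60 = 29.74 rad/s, so P_max = T_max·ω = 1556 W.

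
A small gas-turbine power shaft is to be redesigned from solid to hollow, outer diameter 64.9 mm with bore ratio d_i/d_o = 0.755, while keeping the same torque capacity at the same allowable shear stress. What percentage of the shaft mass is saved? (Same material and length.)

Equal τ_max and T ⇒ the solid shaft needs d_s³ = d_o³(1−k⁴), so d_s = 64.9·(1−0.755⁴)^(1/3) = 56.93 mm.
Area ratio A_h/A_s = d_o²(1−k²)/d_s² = (1−k²)/(1−k⁴)^(2/3) = 0.5587.
Mass saving = 1 − 0.5587 = 44.1 %.

44.1 %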